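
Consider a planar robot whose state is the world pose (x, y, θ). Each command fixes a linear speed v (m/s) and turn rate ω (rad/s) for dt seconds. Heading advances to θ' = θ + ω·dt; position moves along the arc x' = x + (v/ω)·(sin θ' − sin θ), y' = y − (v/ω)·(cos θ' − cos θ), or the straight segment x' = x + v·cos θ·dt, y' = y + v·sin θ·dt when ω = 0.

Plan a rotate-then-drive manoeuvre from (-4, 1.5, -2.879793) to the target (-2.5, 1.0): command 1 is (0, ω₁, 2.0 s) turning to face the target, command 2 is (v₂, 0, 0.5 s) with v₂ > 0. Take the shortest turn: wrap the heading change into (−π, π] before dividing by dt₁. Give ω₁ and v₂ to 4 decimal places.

ω₁ = 1.2790, v₂ = 3.1623

heading to target = atan2(1−1.5, -2.5−-4) = -0.3218
Δθ = wrap(-0.3218 − -2.8798) = 2.5580; ω₁ = Δθ/dt₁ = 1.2790
distance = √((-2.5−-4)² + (1−1.5)²) = 1.5811; v₂ = distance/dt₂ = 3.1623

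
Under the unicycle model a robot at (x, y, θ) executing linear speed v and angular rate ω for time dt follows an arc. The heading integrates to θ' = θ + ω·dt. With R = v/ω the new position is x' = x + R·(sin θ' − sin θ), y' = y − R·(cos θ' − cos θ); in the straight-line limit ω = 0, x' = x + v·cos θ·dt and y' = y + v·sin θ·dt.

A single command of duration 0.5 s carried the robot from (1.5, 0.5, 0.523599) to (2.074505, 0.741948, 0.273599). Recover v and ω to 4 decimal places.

v = 1.2500, ω = -0.5000

Δθ = 0.273599 − 0.523599 = -0.250000
ω = Δθ/dt = -0.250000/0.5 = -0.5000
R = Δx/(sin θ' − sin θ) = -2.5000
v = R·ω = -2.5000·-0.5000 = 1.2500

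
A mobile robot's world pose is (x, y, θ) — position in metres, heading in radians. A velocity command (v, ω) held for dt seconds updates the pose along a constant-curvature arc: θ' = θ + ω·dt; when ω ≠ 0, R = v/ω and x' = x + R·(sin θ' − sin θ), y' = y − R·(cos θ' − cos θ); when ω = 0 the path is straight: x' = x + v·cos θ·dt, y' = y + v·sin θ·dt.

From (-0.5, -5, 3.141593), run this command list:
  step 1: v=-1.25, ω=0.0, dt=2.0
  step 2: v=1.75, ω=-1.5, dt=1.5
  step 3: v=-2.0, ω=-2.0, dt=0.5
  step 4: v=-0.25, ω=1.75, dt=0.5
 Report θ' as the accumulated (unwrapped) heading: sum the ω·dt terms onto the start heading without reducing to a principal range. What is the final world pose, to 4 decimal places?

step 1: θ'=3.1416 (straight) → pose (2.0000, -5.0000, 3.1416)
step 2: θ'=0.8916 (R=-1.1667) → pose (1.0922, -3.1005, 0.8916)
step 3: θ'=-0.1084 (R=1.0000) → pose (0.2060, -3.4664, -0.1084)
step 4: θ'=0.7666 (R=-0.1429) → pose (0.0914, -3.5055, 0.7666)

(0.0914, -3.5055, 0.7666)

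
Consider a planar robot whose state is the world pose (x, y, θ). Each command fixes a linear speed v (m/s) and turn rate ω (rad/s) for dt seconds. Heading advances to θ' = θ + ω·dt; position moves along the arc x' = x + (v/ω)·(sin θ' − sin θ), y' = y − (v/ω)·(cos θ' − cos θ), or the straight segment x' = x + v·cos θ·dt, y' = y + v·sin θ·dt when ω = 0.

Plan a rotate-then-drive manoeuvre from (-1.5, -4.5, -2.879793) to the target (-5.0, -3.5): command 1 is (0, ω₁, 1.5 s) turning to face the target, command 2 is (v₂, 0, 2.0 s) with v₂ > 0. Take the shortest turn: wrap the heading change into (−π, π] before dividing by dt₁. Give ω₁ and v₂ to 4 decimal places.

heading to target = atan2(-3.5−-4.5, -5−-1.5) = 2.8633
Δθ = wrap(2.8633 − -2.8798) = -0.5401; ω₁ = Δθ/dt₁ = -0.3601
distance = √((-5−-1.5)² + (-3.5−-4.5)²) = 3.6401; v₂ = distance/dt₂ = 1.8200

ω₁ = -0.3601, v₂ = 1.8200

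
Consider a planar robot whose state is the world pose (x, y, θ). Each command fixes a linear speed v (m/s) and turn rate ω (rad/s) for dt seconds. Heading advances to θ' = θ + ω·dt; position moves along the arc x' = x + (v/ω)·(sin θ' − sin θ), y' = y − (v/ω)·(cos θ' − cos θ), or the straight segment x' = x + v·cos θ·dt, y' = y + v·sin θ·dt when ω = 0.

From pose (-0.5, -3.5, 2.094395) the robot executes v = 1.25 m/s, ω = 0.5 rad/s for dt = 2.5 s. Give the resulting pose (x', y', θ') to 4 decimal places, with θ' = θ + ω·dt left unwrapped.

θ' = 2.0944 + 0.5·2.5 = 3.3444
R = v/ω = 1.25/0.5 = 2.5000
x' = -0.5 + 2.5000·(sin 3.3444 − sin 2.0944) = -3.1686
y' = -3.5 − 2.5000·(cos 3.3444 − cos 2.0944) = -2.3012

(-3.1686, -2.3012, 3.3444)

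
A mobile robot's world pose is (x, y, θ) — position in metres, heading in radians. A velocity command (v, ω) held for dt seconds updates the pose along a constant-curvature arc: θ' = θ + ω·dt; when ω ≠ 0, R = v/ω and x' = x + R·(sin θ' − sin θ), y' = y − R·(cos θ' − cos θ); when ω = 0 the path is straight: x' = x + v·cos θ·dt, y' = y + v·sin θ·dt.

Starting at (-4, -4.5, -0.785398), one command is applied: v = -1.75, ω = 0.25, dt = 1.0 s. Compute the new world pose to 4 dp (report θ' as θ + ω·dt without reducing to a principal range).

(-5.3785, -3.4293, -0.5354)

θ' = -0.7854 + 0.25·1.0 = -0.5354
R = v/ω = -1.75/0.25 = -7.0000
x' = -4 + -7.0000·(sin -0.5354 − sin -0.7854) = -5.3785
y' = -4.5 − -7.0000·(cos -0.5354 − cos -0.7854) = -3.4293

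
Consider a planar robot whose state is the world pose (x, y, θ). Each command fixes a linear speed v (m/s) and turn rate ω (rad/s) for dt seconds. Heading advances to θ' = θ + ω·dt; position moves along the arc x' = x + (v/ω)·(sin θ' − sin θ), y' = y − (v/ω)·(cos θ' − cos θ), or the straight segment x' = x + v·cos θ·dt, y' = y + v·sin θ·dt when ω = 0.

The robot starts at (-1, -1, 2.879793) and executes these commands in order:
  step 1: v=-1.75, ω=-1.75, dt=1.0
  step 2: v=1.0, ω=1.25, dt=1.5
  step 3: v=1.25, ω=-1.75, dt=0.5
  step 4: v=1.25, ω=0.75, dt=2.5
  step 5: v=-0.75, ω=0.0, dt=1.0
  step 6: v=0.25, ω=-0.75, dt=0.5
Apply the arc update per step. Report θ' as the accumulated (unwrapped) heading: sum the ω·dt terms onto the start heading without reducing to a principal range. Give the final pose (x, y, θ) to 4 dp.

(-3.7660, -0.2383, 3.6298)

step 1: θ'=1.1298 (R=1.0000) → pose (-0.3545, -2.3928, 1.1298)
step 2: θ'=3.0048 (R=0.8000) → pose (-0.9689, -1.2588, 3.0048)
step 3: θ'=2.1298 (R=-0.7143) → pose (-1.4770, -0.9300, 2.1298)
step 4: θ'=4.0048 (R=1.6667) → pose (-4.1565, -0.7305, 4.0048)
step 5: θ'=4.0048 (straight) → pose (-3.6690, -0.1606, 4.0048)
step 6: θ'=3.6298 (R=-0.3333) → pose (-3.7660, -0.2383, 3.6298)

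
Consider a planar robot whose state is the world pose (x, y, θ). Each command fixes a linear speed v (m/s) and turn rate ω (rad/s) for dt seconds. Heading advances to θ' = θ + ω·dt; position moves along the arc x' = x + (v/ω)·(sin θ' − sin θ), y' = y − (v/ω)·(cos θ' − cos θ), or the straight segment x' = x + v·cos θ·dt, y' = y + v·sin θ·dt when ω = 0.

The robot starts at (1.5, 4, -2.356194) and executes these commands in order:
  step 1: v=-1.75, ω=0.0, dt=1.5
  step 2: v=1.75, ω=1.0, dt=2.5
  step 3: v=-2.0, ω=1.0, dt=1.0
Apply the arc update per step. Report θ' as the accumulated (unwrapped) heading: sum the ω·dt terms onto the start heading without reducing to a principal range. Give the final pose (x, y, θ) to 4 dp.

step 1: θ'=-2.3562 (straight) → pose (3.3562, 5.8562, -2.3562)
step 2: θ'=0.1438 (R=1.7500) → pose (4.8444, 2.8868, 0.1438)
step 3: θ'=1.1438 (R=-2.0000) → pose (3.3106, 1.7357, 1.1438)

(3.3106, 1.7357, 1.1438)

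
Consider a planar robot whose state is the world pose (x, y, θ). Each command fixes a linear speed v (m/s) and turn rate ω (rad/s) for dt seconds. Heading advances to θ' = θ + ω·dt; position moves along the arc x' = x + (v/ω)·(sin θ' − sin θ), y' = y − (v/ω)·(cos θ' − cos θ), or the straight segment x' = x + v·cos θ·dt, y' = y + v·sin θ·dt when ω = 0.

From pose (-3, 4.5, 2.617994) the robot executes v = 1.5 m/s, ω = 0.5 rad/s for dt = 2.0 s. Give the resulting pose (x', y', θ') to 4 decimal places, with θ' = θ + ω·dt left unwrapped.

(-5.8758, 4.5679, 3.6180)

θ' = 2.6180 + 0.5·2.0 = 3.6180
R = v/ω = 1.5/0.5 = 3.0000
x' = -3 + 3.0000·(sin 3.6180 − sin 2.6180) = -5.8758
y' = 4.5 − 3.0000·(cos 3.6180 − cos 2.6180) = 4.5679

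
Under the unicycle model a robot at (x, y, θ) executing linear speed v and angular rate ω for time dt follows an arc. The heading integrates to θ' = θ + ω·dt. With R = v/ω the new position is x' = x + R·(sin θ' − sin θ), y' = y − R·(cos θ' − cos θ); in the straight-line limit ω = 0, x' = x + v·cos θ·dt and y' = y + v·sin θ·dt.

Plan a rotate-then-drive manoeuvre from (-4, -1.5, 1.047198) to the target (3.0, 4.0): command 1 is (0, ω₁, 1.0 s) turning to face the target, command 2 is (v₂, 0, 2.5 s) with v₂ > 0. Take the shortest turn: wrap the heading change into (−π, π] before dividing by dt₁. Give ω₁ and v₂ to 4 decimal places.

ω₁ = -0.3812, v₂ = 3.5609

heading to target = atan2(4−-1.5, 3−-4) = 0.6660
Δθ = wrap(0.6660 − 1.0472) = -0.3812; ω₁ = Δθ/dt₁ = -0.3812
distance = √((3−-4)² + (4−-1.5)²) = 8.9022; v₂ = distance/dt₂ = 3.5609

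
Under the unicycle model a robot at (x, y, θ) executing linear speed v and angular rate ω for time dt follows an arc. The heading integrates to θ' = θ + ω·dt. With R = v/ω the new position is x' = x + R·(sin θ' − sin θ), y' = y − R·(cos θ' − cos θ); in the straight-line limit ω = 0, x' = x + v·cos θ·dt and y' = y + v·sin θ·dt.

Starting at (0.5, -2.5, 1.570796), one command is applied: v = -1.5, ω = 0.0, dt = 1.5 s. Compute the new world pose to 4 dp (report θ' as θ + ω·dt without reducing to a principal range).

(0.5000, -4.7500, 1.5708)

θ' = 1.5708 + 0.0·1.5 = 1.5708
ω = 0 → straight: x' = 0.5 + -1.5·cos(1.5708)·1.5 = 0.5000
y' = -2.5 + -1.5·sin(1.5708)·1.5 = -4.7500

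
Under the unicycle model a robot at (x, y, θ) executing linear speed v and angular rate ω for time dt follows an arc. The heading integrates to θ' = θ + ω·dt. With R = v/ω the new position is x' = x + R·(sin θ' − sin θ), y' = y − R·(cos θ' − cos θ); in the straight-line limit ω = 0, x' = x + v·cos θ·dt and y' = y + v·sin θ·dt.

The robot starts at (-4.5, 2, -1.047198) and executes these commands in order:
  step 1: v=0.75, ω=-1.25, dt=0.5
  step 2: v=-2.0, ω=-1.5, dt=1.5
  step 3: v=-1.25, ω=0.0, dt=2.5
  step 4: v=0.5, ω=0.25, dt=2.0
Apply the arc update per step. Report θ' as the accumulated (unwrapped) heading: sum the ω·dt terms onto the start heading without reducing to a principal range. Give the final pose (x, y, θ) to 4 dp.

step 1: θ'=-1.6722 (R=-0.6000) → pose (-4.4227, 1.6393, -1.6722)
step 2: θ'=-3.9222 (R=1.3333) → pose (-2.1579, 2.4516, -3.9222)
step 3: θ'=-3.9222 (straight) → pose (0.0623, 0.2525, -3.9222)
step 4: θ'=-3.4222 (R=2.0000) → pose (-0.7912, 0.7533, -3.4222)

(-0.7912, 0.7533, -3.4222)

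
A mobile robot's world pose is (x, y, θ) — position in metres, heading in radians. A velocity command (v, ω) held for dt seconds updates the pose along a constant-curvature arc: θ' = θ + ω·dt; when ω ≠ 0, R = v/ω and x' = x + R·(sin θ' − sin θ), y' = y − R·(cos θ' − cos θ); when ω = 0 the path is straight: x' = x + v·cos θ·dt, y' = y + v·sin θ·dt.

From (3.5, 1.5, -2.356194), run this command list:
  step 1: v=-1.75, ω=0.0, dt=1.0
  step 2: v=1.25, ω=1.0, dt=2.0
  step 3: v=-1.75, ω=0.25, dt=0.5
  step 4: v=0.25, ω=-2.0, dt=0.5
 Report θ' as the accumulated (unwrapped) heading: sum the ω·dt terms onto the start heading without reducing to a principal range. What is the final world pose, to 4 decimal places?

step 1: θ'=-2.3562 (straight) → pose (4.7374, 2.7374, -2.3562)
step 2: θ'=-0.3562 (R=1.2500) → pose (5.1854, 0.6820, -0.3562)
step 3: θ'=-0.2312 (R=-7.0000) → pose (4.3484, 0.9352, -0.2312)
step 4: θ'=-1.2312 (R=-0.1250) → pose (4.4377, 0.8551, -1.2312)

(4.4377, 0.8551, -1.2312)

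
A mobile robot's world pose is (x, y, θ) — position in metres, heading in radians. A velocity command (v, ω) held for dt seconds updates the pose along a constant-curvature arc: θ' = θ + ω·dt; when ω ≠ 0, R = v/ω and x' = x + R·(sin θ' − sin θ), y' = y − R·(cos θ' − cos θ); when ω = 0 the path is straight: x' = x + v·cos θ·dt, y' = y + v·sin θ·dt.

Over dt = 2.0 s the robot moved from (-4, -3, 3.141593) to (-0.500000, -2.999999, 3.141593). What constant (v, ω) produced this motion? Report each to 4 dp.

Δθ = 3.141593 − 3.141593 = 0.000000
ω = Δθ/dt = 0.000000/2.0 = 0.0000
ω = 0 → v = (Δx·cos θ + Δy·sin θ)/dt = -1.7500

v = -1.7500, ω = 0.0000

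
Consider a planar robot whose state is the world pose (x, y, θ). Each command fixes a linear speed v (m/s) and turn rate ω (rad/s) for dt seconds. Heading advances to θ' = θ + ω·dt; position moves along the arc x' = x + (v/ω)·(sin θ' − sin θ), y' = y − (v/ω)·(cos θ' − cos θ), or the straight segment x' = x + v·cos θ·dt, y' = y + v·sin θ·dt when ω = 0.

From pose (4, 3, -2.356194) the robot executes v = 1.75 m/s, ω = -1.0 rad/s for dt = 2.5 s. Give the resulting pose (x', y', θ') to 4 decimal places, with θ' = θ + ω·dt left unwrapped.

(1.0306, 4.4882, -4.8562)

θ' = -2.3562 + -1.0·2.5 = -4.8562
R = v/ω = 1.75/-1.0 = -1.7500
x' = 4 + -1.7500·(sin -4.8562 − sin -2.3562) = 1.0306
y' = 3 − -1.7500·(cos -4.8562 − cos -2.3562) = 4.4882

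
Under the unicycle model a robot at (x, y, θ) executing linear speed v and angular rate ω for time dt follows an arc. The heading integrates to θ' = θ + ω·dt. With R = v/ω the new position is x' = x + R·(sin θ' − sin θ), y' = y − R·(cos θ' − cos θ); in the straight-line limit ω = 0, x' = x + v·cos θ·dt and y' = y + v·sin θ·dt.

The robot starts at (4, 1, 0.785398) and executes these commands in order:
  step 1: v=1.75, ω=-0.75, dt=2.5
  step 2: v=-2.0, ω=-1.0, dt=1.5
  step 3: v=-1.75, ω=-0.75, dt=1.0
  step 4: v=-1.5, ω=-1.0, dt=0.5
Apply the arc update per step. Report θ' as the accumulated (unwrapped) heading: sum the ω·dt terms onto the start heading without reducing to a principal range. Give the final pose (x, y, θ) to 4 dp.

(10.7939, 3.0381, -3.8396)

step 1: θ'=-1.0896 (R=-2.3333) → pose (7.7183, 0.4300, -1.0896)
step 2: θ'=-2.5896 (R=2.0000) → pose (8.4424, 3.0587, -2.5896)
step 3: θ'=-3.3396 (R=2.3333) → pose (10.1250, 3.3596, -3.3396)
step 4: θ'=-3.8396 (R=1.5000) → pose (10.7939, 3.0381, -3.8396)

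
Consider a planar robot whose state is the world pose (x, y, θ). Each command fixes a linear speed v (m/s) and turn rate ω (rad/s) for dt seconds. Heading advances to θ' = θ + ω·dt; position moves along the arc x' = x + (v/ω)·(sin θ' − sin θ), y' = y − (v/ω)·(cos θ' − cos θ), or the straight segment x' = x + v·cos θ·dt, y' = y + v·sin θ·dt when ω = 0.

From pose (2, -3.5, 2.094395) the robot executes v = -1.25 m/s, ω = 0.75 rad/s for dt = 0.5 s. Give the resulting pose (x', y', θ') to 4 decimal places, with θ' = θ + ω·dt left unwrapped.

θ' = 2.0944 + 0.75·0.5 = 2.4694
R = v/ω = -1.25/0.75 = -1.6667
x' = 2 + -1.6667·(sin 2.4694 − sin 2.0944) = 2.4055
y' = -3.5 − -1.6667·(cos 2.4694 − cos 2.0944) = -3.9708

(2.4055, -3.9708, 2.4694)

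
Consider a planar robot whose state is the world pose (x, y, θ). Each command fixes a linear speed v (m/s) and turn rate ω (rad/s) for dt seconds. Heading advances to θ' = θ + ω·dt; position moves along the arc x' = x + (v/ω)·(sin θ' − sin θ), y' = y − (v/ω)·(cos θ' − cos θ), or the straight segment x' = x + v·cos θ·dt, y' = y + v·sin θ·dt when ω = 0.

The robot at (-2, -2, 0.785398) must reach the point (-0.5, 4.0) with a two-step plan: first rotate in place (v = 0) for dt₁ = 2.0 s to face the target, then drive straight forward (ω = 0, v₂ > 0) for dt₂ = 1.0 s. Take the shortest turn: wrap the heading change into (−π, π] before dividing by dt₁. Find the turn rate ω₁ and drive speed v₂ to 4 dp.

heading to target = atan2(4−-2, -0.5−-2) = 1.3258
Δθ = wrap(1.3258 − 0.7854) = 0.5404; ω₁ = Δθ/dt₁ = 0.2702
distance = √((-0.5−-2)² + (4−-2)²) = 6.1847; v₂ = distance/dt₂ = 6.1847

ω₁ = 0.2702, v₂ = 6.1847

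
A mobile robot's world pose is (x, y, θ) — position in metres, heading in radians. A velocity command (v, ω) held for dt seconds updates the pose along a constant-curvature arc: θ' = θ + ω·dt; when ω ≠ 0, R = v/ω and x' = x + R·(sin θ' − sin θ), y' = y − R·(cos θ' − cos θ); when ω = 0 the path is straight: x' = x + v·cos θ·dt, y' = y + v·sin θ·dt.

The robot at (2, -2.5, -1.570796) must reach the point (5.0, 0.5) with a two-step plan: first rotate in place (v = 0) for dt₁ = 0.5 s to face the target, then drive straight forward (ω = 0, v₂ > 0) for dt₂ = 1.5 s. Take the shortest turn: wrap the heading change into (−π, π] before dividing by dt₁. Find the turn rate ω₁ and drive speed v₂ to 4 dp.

ω₁ = 4.7124, v₂ = 2.8284

heading to target = atan2(0.5−-2.5, 5−2) = 0.7854
Δθ = wrap(0.7854 − -1.5708) = 2.3562; ω₁ = Δθ/dt₁ = 4.7124
distance = √((5−2)² + (0.5−-2.5)²) = 4.2426; v₂ = distance/dt₂ = 2.8284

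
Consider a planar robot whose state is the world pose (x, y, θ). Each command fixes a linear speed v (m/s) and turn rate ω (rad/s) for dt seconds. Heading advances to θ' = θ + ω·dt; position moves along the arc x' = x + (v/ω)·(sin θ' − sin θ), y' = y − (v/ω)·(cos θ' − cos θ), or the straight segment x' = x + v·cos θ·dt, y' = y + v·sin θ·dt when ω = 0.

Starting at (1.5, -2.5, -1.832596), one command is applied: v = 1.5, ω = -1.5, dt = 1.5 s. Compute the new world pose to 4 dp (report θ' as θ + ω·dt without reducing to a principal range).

(-0.2741, -2.8302, -4.0826)

θ' = -1.8326 + -1.5·1.5 = -4.0826
R = v/ω = 1.5/-1.5 = -1.0000
x' = 1.5 + -1.0000·(sin -4.0826 − sin -1.8326) = -0.2741
y' = -2.5 − -1.0000·(cos -4.0826 − cos -1.8326) = -2.8302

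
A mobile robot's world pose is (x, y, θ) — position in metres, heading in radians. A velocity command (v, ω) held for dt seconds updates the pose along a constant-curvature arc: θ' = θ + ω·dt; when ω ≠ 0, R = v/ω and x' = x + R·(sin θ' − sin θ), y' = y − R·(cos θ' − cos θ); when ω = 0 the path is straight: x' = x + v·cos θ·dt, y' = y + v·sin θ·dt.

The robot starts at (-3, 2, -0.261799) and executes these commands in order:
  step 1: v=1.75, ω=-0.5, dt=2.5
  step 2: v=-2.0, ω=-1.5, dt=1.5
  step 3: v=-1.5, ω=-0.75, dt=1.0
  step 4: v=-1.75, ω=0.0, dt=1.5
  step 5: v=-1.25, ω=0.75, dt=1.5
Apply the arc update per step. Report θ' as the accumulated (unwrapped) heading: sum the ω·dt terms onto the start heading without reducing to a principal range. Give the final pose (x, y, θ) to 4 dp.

(4.2432, -5.0969, -3.3868)

step 1: θ'=-1.5118 (R=-3.5000) → pose (-0.4120, -1.1744, -1.5118)
step 2: θ'=-3.7618 (R=1.3333) → pose (1.6940, -0.0107, -3.7618)
step 3: θ'=-4.5118 (R=2.0000) → pose (2.4915, -1.2398, -4.5118)
step 4: θ'=-4.5118 (straight) → pose (3.0145, -3.8121, -4.5118)
step 5: θ'=-3.3868 (R=-1.6667) → pose (4.2432, -5.0969, -3.3868)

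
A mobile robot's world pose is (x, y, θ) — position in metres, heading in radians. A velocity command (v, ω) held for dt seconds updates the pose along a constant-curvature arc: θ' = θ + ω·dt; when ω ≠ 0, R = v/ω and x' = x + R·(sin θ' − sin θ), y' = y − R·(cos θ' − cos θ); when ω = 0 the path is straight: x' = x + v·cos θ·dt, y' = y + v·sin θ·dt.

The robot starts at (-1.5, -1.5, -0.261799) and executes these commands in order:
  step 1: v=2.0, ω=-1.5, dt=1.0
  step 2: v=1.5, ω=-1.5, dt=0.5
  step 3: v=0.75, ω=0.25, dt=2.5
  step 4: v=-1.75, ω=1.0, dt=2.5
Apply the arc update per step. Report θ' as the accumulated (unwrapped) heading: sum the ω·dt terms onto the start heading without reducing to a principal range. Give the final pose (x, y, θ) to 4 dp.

step 1: θ'=-1.7618 (R=-1.3333) → pose (-0.5360, -3.0410, -1.7618)
step 2: θ'=-2.5118 (R=-1.0000) → pose (-0.9288, -3.6593, -2.5118)
step 3: θ'=-1.8868 (R=3.0000) → pose (-2.0134, -5.1515, -1.8868)
step 4: θ'=0.6132 (R=-1.7500) → pose (-4.6838, -3.1765, 0.6132)

(-4.6838, -3.1765, 0.6132)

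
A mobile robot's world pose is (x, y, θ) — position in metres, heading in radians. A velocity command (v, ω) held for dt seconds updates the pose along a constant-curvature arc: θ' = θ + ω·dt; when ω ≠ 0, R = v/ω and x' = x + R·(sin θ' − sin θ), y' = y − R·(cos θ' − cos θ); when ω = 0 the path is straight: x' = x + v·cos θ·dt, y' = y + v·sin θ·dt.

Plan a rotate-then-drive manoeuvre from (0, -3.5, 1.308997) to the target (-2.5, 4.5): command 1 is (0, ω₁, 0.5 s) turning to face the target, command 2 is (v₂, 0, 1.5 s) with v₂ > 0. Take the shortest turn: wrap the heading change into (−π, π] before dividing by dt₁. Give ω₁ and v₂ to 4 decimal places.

heading to target = atan2(4.5−-3.5, -2.5−0) = 1.8737
Δθ = wrap(1.8737 − 1.3090) = 0.5647; ω₁ = Δθ/dt₁ = 1.1294
distance = √((-2.5−0)² + (4.5−-3.5)²) = 8.3815; v₂ = distance/dt₂ = 5.5877

ω₁ = 1.1294, v₂ = 5.5877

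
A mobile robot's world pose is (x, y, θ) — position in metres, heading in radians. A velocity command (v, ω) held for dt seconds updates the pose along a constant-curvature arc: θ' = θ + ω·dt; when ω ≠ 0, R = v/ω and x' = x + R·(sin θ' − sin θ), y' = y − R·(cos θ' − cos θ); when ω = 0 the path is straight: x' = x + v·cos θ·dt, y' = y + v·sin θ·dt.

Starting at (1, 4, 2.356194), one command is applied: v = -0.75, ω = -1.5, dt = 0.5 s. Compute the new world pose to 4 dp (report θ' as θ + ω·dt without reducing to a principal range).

(1.1461, 3.6641, 1.6062)

θ' = 2.3562 + -1.5·0.5 = 1.6062
R = v/ω = -0.75/-1.5 = 0.5000
x' = 1 + 0.5000·(sin 1.6062 − sin 2.3562) = 1.1461
y' = 4 − 0.5000·(cos 1.6062 − cos 2.3562) = 3.6641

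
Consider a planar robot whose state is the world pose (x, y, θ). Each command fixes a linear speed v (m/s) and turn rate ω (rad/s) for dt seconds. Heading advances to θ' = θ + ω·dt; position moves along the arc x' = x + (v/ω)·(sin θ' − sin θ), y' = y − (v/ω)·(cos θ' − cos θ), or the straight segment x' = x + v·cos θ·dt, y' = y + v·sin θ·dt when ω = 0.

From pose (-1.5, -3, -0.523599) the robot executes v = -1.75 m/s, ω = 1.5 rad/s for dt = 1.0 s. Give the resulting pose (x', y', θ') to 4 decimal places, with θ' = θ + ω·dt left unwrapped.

θ' = -0.5236 + 1.5·1.0 = 0.9764
R = v/ω = -1.75/1.5 = -1.1667
x' = -1.5 + -1.1667·(sin 0.9764 − sin -0.5236) = -3.0499
y' = -3 − -1.1667·(cos 0.9764 − cos -0.5236) = -3.3570

(-3.0499, -3.3570, 0.9764)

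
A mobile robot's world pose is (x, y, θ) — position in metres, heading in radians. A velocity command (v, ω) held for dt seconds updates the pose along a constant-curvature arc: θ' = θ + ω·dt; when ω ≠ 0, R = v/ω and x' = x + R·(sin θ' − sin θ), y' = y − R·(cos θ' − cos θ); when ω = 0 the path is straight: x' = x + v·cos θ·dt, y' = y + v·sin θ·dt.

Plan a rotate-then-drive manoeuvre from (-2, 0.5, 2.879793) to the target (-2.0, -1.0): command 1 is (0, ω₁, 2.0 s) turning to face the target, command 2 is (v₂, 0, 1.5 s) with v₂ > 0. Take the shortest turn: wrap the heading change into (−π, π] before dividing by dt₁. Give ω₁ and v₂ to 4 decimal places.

ω₁ = 0.9163, v₂ = 1.0000

heading to target = atan2(-1−0.5, -2−-2) = -1.5708
Δθ = wrap(-1.5708 − 2.8798) = 1.8326; ω₁ = Δθ/dt₁ = 0.9163
distance = √((-2−-2)² + (-1−0.5)²) = 1.5000; v₂ = distance/dt₂ = 1.0000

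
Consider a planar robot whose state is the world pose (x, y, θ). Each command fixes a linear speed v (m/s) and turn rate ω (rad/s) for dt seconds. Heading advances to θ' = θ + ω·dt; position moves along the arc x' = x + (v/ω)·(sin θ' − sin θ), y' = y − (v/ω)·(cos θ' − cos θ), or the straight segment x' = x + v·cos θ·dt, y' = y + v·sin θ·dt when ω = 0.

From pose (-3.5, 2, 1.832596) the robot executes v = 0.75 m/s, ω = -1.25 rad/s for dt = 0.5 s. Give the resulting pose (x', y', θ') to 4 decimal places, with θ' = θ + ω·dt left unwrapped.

θ' = 1.8326 + -1.25·0.5 = 1.2076
R = v/ω = 0.75/-1.25 = -0.6000
x' = -3.5 + -0.6000·(sin 1.2076 − sin 1.8326) = -3.4813
y' = 2 − -0.6000·(cos 1.2076 − cos 1.8326) = 2.3685

(-3.4813, 2.3685, 1.2076)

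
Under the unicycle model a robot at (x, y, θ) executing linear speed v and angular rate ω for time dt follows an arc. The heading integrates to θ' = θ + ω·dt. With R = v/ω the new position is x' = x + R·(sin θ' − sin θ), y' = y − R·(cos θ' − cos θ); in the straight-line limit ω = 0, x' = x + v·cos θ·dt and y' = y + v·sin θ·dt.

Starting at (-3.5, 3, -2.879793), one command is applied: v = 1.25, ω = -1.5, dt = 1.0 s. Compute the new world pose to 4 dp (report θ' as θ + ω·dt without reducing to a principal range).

(-4.5033, 3.5329, -4.3798)

θ' = -2.8798 + -1.5·1.0 = -4.3798
R = v/ω = 1.25/-1.5 = -0.8333
x' = -3.5 + -0.8333·(sin -4.3798 − sin -2.8798) = -4.5033
y' = 3 − -0.8333·(cos -4.3798 − cos -2.8798) = 3.5329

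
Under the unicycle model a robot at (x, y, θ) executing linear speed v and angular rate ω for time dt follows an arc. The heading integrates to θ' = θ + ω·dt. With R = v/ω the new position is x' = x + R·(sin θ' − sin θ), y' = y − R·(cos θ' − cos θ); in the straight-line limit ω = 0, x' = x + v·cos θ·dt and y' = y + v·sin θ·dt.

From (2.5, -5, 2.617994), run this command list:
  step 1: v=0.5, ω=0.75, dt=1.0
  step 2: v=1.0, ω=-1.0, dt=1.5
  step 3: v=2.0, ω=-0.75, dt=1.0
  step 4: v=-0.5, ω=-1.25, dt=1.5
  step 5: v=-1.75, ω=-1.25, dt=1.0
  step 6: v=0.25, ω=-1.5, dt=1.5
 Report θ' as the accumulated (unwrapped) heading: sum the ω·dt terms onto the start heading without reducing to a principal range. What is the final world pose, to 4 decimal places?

(-0.2544, -0.8080, -4.2570)

step 1: θ'=3.3680 (R=0.6667) → pose (2.0170, -4.9277, 3.3680)
step 2: θ'=1.8680 (R=-1.0000) → pose (0.8364, -4.2461, 1.8680)
step 3: θ'=1.1180 (R=-2.6667) → pose (0.9882, -2.2985, 1.1180)
step 4: θ'=-0.7570 (R=0.4000) → pose (0.3538, -2.4143, -0.7570)
step 5: θ'=-2.0070 (R=1.4000) → pose (0.0464, -0.8051, -2.0070)
step 6: θ'=-4.2570 (R=-0.1667) → pose (-0.2544, -0.8080, -4.2570)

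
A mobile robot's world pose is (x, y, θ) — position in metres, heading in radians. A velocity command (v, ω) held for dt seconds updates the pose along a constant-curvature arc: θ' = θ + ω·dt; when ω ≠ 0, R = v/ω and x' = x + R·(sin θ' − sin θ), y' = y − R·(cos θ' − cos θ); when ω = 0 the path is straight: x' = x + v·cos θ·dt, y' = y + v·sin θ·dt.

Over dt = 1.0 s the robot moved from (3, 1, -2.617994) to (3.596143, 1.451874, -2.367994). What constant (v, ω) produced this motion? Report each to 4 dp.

Δθ = -2.367994 − -2.617994 = 0.250000
ω = Δθ/dt = 0.250000/1.0 = 0.2500
R = Δx/(sin θ' − sin θ) = -3.0000
v = R·ω = -3.0000·0.2500 = -0.7500

v = -0.7500, ω = 0.2500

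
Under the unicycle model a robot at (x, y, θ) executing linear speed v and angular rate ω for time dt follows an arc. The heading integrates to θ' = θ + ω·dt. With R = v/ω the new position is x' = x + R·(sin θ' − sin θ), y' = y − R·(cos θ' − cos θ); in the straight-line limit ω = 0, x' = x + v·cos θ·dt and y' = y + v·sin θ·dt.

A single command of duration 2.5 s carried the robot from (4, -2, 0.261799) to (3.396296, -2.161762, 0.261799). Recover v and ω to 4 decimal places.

v = -0.2500, ω = 0.0000

Δθ = 0.261799 − 0.261799 = 0.000000
ω = Δθ/dt = 0.000000/2.5 = 0.0000
ω = 0 → v = (Δx·cos θ + Δy·sin θ)/dt = -0.2500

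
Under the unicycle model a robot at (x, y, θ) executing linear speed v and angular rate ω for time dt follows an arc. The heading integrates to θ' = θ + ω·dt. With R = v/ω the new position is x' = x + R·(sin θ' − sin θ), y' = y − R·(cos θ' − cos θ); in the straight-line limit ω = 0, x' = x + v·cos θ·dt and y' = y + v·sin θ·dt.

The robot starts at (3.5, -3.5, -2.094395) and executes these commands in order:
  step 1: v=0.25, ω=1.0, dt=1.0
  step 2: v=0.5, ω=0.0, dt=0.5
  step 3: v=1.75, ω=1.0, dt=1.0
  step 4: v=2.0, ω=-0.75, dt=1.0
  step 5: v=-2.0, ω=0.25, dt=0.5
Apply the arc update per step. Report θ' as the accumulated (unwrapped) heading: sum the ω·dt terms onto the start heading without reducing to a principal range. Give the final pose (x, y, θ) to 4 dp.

step 1: θ'=-1.0944 (R=0.2500) → pose (3.4943, -3.7396, -1.0944)
step 2: θ'=-1.0944 (straight) → pose (3.6090, -3.9618, -1.0944)
step 3: θ'=-0.0944 (R=1.7500) → pose (4.9992, -4.9015, -0.0944)
step 4: θ'=-0.8444 (R=-2.6667) → pose (6.7414, -5.7851, -0.8444)
step 5: θ'=-0.7194 (R=-8.0000) → pose (6.0322, -5.0810, -0.7194)

(6.0322, -5.0810, -0.7194)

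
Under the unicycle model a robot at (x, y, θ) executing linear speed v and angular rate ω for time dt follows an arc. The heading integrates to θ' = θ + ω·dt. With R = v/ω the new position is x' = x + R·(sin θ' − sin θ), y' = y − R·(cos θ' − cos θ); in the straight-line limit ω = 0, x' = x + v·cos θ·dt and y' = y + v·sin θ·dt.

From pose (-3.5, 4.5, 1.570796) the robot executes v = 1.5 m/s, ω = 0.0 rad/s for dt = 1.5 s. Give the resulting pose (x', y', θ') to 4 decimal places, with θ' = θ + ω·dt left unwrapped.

θ' = 1.5708 + 0.0·1.5 = 1.5708
ω = 0 → straight: x' = -3.5 + 1.5·cos(1.5708)·1.5 = -3.5000
y' = 4.5 + 1.5·sin(1.5708)·1.5 = 6.7500

(-3.5000, 6.7500, 1.5708)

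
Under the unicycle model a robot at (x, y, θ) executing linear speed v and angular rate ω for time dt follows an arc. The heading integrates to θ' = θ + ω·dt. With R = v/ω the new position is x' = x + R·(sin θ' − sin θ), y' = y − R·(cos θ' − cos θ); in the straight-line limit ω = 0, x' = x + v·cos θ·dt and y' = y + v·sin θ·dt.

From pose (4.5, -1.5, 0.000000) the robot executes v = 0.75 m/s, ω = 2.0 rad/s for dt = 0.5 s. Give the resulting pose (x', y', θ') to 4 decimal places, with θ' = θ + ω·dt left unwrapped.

(4.8156, -1.3276, 1.0000)

θ' = 0.0000 + 2.0·0.5 = 1.0000
R = v/ω = 0.75/2.0 = 0.3750
x' = 4.5 + 0.3750·(sin 1.0000 − sin 0.0000) = 4.8156
y' = -1.5 − 0.3750·(cos 1.0000 − cos 0.0000) = -1.3276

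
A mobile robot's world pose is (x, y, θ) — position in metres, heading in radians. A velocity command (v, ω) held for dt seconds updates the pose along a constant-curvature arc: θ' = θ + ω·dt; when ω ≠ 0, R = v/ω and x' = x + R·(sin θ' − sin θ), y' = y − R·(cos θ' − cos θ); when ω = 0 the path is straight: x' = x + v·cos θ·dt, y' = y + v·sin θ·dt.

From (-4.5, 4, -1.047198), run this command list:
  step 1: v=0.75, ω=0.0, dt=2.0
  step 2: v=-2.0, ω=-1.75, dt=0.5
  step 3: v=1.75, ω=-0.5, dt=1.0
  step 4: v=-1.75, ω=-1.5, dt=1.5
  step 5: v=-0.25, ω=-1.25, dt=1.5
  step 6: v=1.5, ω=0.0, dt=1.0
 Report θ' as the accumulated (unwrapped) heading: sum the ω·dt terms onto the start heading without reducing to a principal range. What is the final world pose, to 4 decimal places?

(-1.6827, 0.8146, -6.5472)

step 1: θ'=-1.0472 (straight) → pose (-3.7500, 2.7010, -1.0472)
step 2: θ'=-1.9222 (R=1.1429) → pose (-3.8333, 3.6658, -1.9222)
step 3: θ'=-2.4222 (R=-3.5000) → pose (-4.8131, 2.2378, -2.4222)
step 4: θ'=-4.6722 (R=1.1667) → pose (-2.8787, 1.4071, -4.6722)
step 5: θ'=-6.5472 (R=0.2000) → pose (-3.1307, 1.2060, -6.5472)
step 6: θ'=-6.5472 (straight) → pose (-1.6827, 0.8146, -6.5472)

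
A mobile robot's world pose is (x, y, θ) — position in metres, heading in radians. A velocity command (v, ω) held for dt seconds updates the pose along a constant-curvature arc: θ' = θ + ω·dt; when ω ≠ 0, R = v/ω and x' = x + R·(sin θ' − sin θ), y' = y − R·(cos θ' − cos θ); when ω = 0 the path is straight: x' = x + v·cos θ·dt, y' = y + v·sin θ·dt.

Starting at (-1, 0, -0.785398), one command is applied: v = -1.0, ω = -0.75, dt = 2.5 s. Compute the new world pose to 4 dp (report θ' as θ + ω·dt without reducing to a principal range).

(-0.6743, 2.1247, -2.6604)

θ' = -0.7854 + -0.75·2.5 = -2.6604
R = v/ω = -1.0/-0.75 = 1.3333
x' = -1 + 1.3333·(sin -2.6604 − sin -0.7854) = -0.6743
y' = 0 − 1.3333·(cos -2.6604 − cos -0.7854) = 2.1247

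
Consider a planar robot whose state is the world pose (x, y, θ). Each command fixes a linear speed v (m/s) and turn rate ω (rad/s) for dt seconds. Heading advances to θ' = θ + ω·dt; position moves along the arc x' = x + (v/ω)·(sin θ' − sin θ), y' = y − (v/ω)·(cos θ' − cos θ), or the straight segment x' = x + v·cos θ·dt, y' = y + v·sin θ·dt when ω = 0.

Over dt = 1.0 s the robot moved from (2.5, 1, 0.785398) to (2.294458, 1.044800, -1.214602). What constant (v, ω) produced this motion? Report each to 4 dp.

v = -0.2500, ω = -2.0000

Δθ = -1.214602 − 0.785398 = -2.000000
ω = Δθ/dt = -2.000000/1.0 = -2.0000
R = Δx/(sin θ' − sin θ) = 0.1250
v = R·ω = 0.1250·-2.0000 = -0.2500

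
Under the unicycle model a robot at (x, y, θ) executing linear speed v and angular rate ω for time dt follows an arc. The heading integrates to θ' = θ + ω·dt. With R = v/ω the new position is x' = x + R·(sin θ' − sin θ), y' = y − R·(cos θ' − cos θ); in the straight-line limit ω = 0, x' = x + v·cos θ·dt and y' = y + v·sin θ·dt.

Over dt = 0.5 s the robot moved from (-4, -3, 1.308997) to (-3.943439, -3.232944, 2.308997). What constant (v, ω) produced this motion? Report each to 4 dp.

v = -0.5000, ω = 2.0000

Δθ = 2.308997 − 1.308997 = 1.000000
ω = Δθ/dt = 1.000000/0.5 = 2.0000
R = −Δy/(cos θ' − cos θ) = -0.2500
v = R·ω = -0.2500·2.0000 = -0.5000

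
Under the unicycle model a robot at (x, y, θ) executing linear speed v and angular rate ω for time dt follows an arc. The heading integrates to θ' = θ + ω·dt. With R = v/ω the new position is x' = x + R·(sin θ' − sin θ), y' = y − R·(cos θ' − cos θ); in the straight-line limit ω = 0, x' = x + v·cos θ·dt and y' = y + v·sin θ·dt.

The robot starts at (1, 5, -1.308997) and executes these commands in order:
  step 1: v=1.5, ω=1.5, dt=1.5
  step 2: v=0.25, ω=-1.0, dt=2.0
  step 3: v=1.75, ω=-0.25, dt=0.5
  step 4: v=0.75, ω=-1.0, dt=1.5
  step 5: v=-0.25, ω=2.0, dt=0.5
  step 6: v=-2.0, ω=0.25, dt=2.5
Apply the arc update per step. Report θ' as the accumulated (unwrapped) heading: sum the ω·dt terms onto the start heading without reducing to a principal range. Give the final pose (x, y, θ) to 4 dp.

(2.3057, 7.8213, -1.0590)

step 1: θ'=0.9410 (R=1.0000) → pose (2.7741, 4.6698, 0.9410)
step 2: θ'=-1.0590 (R=-0.2500) → pose (3.1941, 4.6450, -1.0590)
step 3: θ'=-1.1840 (R=-7.0000) → pose (3.5739, 3.8574, -1.1840)
step 4: θ'=-2.6840 (R=-0.7500) → pose (3.2106, 2.9016, -2.6840)
step 5: θ'=-1.6840 (R=-0.1250) → pose (3.2796, 2.9997, -1.6840)
step 6: θ'=-1.0590 (R=-8.0000) → pose (2.3057, 7.8213, -1.0590)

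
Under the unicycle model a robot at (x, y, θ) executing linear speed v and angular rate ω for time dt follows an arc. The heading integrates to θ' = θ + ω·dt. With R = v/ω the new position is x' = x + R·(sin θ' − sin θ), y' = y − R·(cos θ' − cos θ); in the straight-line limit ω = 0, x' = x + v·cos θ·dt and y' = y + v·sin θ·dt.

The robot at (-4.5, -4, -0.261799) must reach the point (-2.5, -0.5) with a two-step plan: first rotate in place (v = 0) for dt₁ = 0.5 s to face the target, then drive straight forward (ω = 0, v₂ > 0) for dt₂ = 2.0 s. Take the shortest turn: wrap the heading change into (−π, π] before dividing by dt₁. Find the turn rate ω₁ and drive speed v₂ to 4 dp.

heading to target = atan2(-0.5−-4, -2.5−-4.5) = 1.0517
Δθ = wrap(1.0517 − -0.2618) = 1.3134; ω₁ = Δθ/dt₁ = 2.6269
distance = √((-2.5−-4.5)² + (-0.5−-4)²) = 4.0311; v₂ = distance/dt₂ = 2.0156

ω₁ = 2.6269, v₂ = 2.0156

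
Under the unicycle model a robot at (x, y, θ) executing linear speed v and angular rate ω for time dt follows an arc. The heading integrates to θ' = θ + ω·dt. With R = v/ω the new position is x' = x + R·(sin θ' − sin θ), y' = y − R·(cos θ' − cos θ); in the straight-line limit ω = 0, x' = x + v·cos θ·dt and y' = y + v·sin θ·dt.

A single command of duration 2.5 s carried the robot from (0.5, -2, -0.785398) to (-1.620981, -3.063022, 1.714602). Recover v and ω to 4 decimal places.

v = -1.2500, ω = 1.0000

Δθ = 1.714602 − -0.785398 = 2.500000
ω = Δθ/dt = 2.500000/2.5 = 1.0000
R = Δx/(sin θ' − sin θ) = -1.2500
v = R·ω = -1.2500·1.0000 = -1.2500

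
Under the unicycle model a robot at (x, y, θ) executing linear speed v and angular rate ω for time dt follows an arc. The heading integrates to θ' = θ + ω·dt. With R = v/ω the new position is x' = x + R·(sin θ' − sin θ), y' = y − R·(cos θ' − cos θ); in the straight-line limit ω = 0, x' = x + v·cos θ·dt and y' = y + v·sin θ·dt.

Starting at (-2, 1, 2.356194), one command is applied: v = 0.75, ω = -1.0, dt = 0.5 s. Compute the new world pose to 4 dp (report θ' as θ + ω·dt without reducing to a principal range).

(-2.1893, 1.3192, 1.8562)

θ' = 2.3562 + -1.0·0.5 = 1.8562
R = v/ω = 0.75/-1.0 = -0.7500
x' = -2 + -0.7500·(sin 1.8562 − sin 2.3562) = -2.1893
y' = 1 − -0.7500·(cos 1.8562 − cos 2.3562) = 1.3192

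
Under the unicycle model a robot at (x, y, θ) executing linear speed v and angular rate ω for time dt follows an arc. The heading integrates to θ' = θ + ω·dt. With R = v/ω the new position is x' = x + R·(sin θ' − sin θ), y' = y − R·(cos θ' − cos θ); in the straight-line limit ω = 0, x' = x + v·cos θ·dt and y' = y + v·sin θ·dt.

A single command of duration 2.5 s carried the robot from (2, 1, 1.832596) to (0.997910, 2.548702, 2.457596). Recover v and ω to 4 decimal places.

Δθ = 2.457596 − 1.832596 = 0.625000
ω = Δθ/dt = 0.625000/2.5 = 0.2500
R = −Δy/(cos θ' − cos θ) = 3.0000
v = R·ω = 3.0000·0.2500 = 0.7500

v = 0.7500, ω = 0.2500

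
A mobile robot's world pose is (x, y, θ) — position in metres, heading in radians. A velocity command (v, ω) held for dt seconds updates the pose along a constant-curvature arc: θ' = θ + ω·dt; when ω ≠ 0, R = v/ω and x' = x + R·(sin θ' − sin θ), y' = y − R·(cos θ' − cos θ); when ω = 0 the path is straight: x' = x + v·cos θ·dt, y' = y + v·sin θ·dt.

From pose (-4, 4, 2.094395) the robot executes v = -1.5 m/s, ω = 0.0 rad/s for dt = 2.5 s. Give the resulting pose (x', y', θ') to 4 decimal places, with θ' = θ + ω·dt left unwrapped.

(-2.1250, 0.7524, 2.0944)

θ' = 2.0944 + 0.0·2.5 = 2.0944
ω = 0 → straight: x' = -4 + -1.5·cos(2.0944)·2.5 = -2.1250
y' = 4 + -1.5·sin(2.0944)·2.5 = 0.7524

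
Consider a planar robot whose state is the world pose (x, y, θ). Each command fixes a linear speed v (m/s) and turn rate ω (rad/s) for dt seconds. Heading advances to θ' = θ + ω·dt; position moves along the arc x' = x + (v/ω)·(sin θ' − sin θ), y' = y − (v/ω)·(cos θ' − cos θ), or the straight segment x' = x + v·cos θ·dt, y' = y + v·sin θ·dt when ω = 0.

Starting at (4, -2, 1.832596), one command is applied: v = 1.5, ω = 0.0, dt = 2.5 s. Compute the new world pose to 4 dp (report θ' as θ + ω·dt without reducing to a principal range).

(3.0294, 1.6222, 1.8326)

θ' = 1.8326 + 0.0·2.5 = 1.8326
ω = 0 → straight: x' = 4 + 1.5·cos(1.8326)·2.5 = 3.0294
y' = -2 + 1.5·sin(1.8326)·2.5 = 1.6222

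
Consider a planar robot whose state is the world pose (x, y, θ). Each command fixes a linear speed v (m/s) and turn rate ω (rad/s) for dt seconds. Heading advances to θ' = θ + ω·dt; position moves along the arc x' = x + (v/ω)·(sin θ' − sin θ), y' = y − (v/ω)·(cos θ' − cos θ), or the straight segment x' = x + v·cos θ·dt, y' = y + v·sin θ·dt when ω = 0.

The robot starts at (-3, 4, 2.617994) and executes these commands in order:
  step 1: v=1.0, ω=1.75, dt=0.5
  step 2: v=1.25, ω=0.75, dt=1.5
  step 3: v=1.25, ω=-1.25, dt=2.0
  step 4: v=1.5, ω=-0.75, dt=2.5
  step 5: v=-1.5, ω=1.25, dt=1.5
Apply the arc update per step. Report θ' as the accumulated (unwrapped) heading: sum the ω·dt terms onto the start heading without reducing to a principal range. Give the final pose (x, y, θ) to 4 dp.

(-5.9268, 3.4006, 2.1180)

step 1: θ'=3.4930 (R=0.5714) → pose (-3.4824, 4.0416, 3.4930)
step 2: θ'=4.6180 (R=1.6667) → pose (-4.5680, 2.6339, 4.6180)
step 3: θ'=2.1180 (R=-1.0000) → pose (-6.4175, 2.2079, 2.1180)
step 4: θ'=0.2430 (R=-2.0000) → pose (-5.1907, 5.1897, 0.2430)
step 5: θ'=2.1180 (R=-1.2000) → pose (-5.9268, 3.4006, 2.1180)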